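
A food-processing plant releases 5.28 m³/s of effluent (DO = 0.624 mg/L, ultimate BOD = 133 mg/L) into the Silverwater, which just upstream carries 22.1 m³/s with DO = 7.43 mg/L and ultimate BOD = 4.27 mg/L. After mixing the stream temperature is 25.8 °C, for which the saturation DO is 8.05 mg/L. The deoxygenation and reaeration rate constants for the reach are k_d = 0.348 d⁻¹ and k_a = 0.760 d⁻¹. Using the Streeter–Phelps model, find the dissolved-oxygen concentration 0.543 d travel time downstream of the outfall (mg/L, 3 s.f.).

DO ≈ 2.69 mg/L

Mixed DO = (22.1×7.43 + 5.28×0.624)/(22.1+5.28) = 167.5/27.38 = 6.118 mg/L.
Mixed L₀ = (22.1×4.27 + 5.28×133)/(27.38) = 796.6/27.38 = 29.09 mg/L.
Initial deficit D₀ = C_s − DO₀ = 8.05 − 6.118 = 1.932 mg/L.
D(0.543) = [0.348×29.09/(0.760−0.348)](e^(−0.348×0.543) − e^(−0.760×0.543)) + 1.932 e^(−0.760×0.543)
= 24.57 × (0.8278 − 0.6619) + 1.932 × 0.6619 = 5.357 mg/L.
DO = 8.05 − 5.357 = 2.693 mg/L.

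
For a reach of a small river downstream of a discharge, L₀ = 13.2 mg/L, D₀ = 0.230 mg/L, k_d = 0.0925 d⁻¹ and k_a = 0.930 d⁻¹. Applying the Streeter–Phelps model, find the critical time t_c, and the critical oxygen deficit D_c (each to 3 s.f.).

t_c ≈ 2.55 d; D_c ≈ 1.04 mg/L

At the critical point dD/dt = 0, so k_d L₀ e^(−k_d t) = k_a D. Substituting D(t) from the Streeter–Phelps equation and solving for t gives
t_c = ln[(k_a/k_d)(1 − D₀(k_a−k_d)/(k_d L₀))] / (k_a−k_d).
Here k_a−k_d = 0.8375 d⁻¹ and 1 − D₀(k_a−k_d)/(k_d L₀) = 1 − 0.230×0.8375/(0.0925×13.2) = 0.8422, so
t_c = ln(10.05 × 0.8422) / 0.8375 = 2.136 / 0.8375 = 2.551 d.
D_c = (k_d/k_a) L₀ e^(−k_d t_c) = (0.0925/0.930) × 13.2 × e^(−0.0925×2.551) = 0.09946 × 13.2 × 0.7898 = 1.037 mg/L.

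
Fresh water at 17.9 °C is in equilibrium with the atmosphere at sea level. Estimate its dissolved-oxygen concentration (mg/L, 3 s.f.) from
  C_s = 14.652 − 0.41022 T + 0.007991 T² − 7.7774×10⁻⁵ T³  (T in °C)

C_s ≈ 9.42 mg/L

C_s = 14.652 − 0.41022×17.9 + 0.007991×17.9² − 7.7774×10⁻⁵×17.9³ = 9.423 mg/L.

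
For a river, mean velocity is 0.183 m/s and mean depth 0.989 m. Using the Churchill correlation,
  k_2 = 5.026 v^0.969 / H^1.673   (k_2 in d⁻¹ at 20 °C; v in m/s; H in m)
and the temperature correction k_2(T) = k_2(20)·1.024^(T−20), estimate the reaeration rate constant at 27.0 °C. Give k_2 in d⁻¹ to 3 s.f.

k_2 ≈ 1.17 d⁻¹

k_2(20) = 5.026 × 0.183^0.969 / 0.989^1.673 = 5.026 × 0.1929 / 0.9817 = 0.9876 d⁻¹.
k_2(27.0) = 0.9876 × 1.024^(27.0−20) = 0.9876 × 1.181 = 1.166 d⁻¹.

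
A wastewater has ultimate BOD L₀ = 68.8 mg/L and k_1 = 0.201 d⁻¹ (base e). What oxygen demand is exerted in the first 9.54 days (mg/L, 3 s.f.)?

y ≈ 58.7 mg/L

y_t = L₀(1 − e^(−k_1 t)) = 68.8 × (1 − e^(−0.201×9.54))
= 68.8 × (1 − 0.1470) = 68.8 × 0.8530 = 58.69 mg/L.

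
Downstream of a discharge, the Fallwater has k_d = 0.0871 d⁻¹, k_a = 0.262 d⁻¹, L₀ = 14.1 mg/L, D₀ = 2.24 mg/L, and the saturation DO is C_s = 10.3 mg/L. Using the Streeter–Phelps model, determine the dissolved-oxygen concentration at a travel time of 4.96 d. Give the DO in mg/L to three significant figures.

k_d L₀/(k_a−k_d) = 0.0871×14.1/(0.262−0.0871) = 1.228/0.1749 = 7.022 mg/L.
e^(−k_d t) = e^(−0.0871×4.960) = 0.6492; e^(−k_a t) = e^(−0.262×4.960) = 0.2727.
D = 7.022 × (0.6492 − 0.2727) + 2.24 × 0.2727 = 2.644 + 0.6108 = 3.255 mg/L.
DO = C_s − D = 10.3 − 3.255 = 7.045 mg/L.

DO ≈ 7.05 mg/L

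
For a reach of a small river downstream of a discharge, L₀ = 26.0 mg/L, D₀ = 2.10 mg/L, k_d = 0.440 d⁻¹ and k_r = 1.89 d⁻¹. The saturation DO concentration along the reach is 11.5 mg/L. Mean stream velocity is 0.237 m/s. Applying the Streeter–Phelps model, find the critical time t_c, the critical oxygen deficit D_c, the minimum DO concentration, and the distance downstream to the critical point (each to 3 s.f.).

t_c ≈ 0.792 d; D_c ≈ 4.27 mg/L; min DO ≈ 7.23 mg/L; x_c ≈ 16.2 km

At the critical point dD/dt = 0, so k_d L₀ e^(−k_d t) = k_r D. Substituting D(t) from the Streeter–Phelps equation and solving for t gives
t_c = ln[(k_r/k_d)(1 − D₀(k_r−k_d)/(k_d L₀))] / (k_r−k_d).
Here k_r−k_d = 1.450 d⁻¹ and 1 − D₀(k_r−k_d)/(k_d L₀) = 1 − 2.10×1.450/(0.440×26.0) = 0.7338, so
t_c = ln(4.295 × 0.7338) / 1.450 = 1.148 / 1.450 = 0.7918 d.
D_c = (k_d/k_r) L₀ e^(−k_d t_c) = (0.440/1.89) × 26.0 × e^(−0.440×0.7918) = 0.2328 × 26.0 × 0.7058 = 4.272 mg/L.
Minimum DO = C_s − D_c = 11.5 − 4.272 = 7.228 mg/L.
x_c = v t_c = 0.237 m/s × 0.7918 d × 86400 s/d = 16210 m ≈ 16.2 km.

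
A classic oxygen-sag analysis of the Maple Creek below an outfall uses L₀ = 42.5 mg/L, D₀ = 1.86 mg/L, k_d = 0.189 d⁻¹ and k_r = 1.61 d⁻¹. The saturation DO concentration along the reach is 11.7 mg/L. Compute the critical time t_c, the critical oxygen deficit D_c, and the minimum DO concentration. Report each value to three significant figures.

t_c = [1/(k_r−k_d)] ln[(k_r/k_d)(1 − D₀(k_r−k_d)/(k_d L₀))]
= [1/(1.61−0.189)] ln[(1.61/0.189)(1 − 1.86×1.421/(0.189×42.5))]
= (1/1.421) ln[8.519 × 0.6710] = 0.7037 × ln(5.716) = 0.7037 × 1.743 = 1.227 d.
D_c = (k_d/k_r) L₀ e^(−k_d t_c) = (0.189/1.61) × 42.5 × e^(−0.189×1.227) = 0.1174 × 42.5 × 0.7931 = 3.957 mg/L.
Minimum DO = C_s − D_c = 11.7 − 3.957 = 7.743 mg/L.

t_c ≈ 1.23 d; D_c ≈ 3.96 mg/L; min DO ≈ 7.74 mg/L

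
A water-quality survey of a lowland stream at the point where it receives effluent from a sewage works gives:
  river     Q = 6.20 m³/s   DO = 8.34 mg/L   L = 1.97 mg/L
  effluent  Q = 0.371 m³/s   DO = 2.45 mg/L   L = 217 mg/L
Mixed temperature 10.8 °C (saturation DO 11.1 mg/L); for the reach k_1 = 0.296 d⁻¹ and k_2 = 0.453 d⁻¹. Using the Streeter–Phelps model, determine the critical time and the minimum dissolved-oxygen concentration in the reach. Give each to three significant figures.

t_c ≈ 1.92 d; minimum DO ≈ 5.88 mg/L

Mixed DO = (6.20×8.34 + 0.371×2.45)/(6.20+0.371) = 52.62/6.571 = 8.007 mg/L.
Mixed L₀ = (6.20×1.97 + 0.371×217)/(6.571) = 92.72/6.571 = 14.11 mg/L.
Initial deficit D₀ = C_s − DO₀ = 11.1 − 8.007 = 3.093 mg/L.
t_c = (1/0.1570) ln[(0.453/0.296)(1 − 3.093×0.1570/(0.296×14.11))] = 6.369 × ln(1.353) = 1.923 d.
D_c = (0.296/0.453) × 14.11 × e^(−0.296×1.923) = 0.6534 × 14.11 × 0.5659 = 5.218 mg/L.
Minimum DO = 11.1 − 5.218 = 5.882 mg/L.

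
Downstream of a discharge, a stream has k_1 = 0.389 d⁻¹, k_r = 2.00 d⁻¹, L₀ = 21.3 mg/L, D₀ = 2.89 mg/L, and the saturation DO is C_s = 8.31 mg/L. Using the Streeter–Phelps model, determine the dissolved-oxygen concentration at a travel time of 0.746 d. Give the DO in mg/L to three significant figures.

DO ≈ 4.97 mg/L

k_1 L₀/(k_r−k_1) = 0.389×21.3/(2.00−0.389) = 8.286/1.611 = 5.143 mg/L.
e^(−k_1 t) = e^(−0.389×0.7460) = 0.7481; e^(−k_r t) = e^(−2.00×0.7460) = 0.2249.
D = 5.143 × (0.7481 − 0.2249) + 2.89 × 0.2249 = 2.691 + 0.6500 = 3.341 mg/L.
DO = C_s − D = 8.31 − 3.341 = 4.969 mg/L.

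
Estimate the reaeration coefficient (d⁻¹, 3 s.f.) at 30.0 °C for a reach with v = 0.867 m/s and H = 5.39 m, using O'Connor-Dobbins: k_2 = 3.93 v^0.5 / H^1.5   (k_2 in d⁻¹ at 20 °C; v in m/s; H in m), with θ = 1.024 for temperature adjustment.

k_2(20) = 3.93 × 0.867^0.5 / 5.39^1.5 = 3.93 × 0.9311 / 12.51 = 0.2924 d⁻¹.
k_2(30.0) = 0.2924 × 1.024^(30.0−20) = 0.2924 × 1.268 = 0.3707 d⁻¹.

k_2 ≈ 0.371 d⁻¹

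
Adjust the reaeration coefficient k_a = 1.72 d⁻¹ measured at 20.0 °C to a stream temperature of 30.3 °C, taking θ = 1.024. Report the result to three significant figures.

k_a ≈ 2.20 d⁻¹

k_a(T₂) = k_a(T₁) · θ^(T₂−T₁) = 1.72 × 1.024^(30.3−20.0)
= 1.72 × 1.024^10.3 = 1.72 × 1.277 = 2.196 d⁻¹.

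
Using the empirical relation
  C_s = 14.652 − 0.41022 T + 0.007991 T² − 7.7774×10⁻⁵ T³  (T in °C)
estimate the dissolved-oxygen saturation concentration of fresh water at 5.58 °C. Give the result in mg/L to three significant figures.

C_s = 14.652 − 0.41022×5.58 + 0.007991×5.58² − 7.7774×10⁻⁵×5.58³ = 12.60 mg/L.

C_s ≈ 12.6 mg/L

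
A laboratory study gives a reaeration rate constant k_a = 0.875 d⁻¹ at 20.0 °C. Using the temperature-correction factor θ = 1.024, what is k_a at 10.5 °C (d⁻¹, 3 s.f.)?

k_a(T₂) = k_a(T₁) · θ^(T₂−T₁) = 0.875 × 1.024^(10.5−20.0)
= 0.875 × 1.024^-9.50 = 0.875 × 0.7983 = 0.6985 d⁻¹.

k_a ≈ 0.698 d⁻¹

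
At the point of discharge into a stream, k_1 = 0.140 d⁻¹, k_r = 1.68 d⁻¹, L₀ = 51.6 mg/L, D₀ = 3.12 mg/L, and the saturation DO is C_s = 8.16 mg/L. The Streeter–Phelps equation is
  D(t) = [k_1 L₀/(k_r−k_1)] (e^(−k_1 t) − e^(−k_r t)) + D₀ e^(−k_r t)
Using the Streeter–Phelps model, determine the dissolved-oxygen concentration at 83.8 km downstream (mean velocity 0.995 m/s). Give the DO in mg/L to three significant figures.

DO ≈ 4.37 mg/L

Travel time t = x/v = 83.8 km / (0.995 m/s) = 83800 m / 0.995 m/s = 84220 s = 0.9748 d.
k_1 L₀/(k_r−k_1) = 0.140×51.6/(1.68−0.140) = 7.224/1.540 = 4.691 mg/L.
e^(−k_1 t) = e^(−0.140×0.9748) = 0.8724; e^(−k_r t) = e^(−1.68×0.9748) = 0.1944.
D = 4.691 × (0.8724 − 0.1944) + 3.12 × 0.1944 = 3.180 + 0.6067 = 3.787 mg/L.
DO = C_s − D = 8.16 − 3.787 = 4.373 mg/L.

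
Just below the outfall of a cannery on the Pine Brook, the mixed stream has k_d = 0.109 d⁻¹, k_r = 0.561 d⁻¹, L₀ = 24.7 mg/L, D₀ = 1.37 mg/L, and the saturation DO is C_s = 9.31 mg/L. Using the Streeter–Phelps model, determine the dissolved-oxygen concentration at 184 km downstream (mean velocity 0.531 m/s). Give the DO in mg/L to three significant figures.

Travel time t = x/v = 184 km / (0.531 m/s) = 184000 m / 0.531 m/s = 346500 s = 4.011 d.
k_d L₀/(k_r−k_d) = 0.109×24.7/(0.561−0.109) = 2.692/0.4520 = 5.956 mg/L.
e^(−k_d t) = e^(−0.109×4.011) = 0.6459; e^(−k_r t) = e^(−0.561×4.011) = 0.1054.
D = 5.956 × (0.6459 − 0.1054) + 1.37 × 0.1054 = 3.219 + 0.1444 = 3.364 mg/L.
DO = C_s − D = 9.31 − 3.364 = 5.946 mg/L.

DO ≈ 5.95 mg/L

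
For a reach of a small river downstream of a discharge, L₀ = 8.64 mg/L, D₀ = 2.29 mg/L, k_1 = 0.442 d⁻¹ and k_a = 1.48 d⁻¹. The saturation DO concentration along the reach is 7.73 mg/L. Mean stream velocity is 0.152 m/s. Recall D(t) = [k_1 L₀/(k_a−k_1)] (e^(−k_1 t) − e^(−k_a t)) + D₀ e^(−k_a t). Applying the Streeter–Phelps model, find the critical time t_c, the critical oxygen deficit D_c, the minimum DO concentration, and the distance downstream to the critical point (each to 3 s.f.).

At the critical point dD/dt = 0, so k_1 L₀ e^(−k_1 t) = k_a D. Substituting D(t) from the Streeter–Phelps equation and solving for t gives
t_c = ln[(k_a/k_1)(1 − D₀(k_a−k_1)/(k_1 L₀))] / (k_a−k_1).
Here k_a−k_1 = 1.038 d⁻¹ and 1 − D₀(k_a−k_1)/(k_1 L₀) = 1 − 2.29×1.038/(0.442×8.64) = 0.3776, so
t_c = ln(3.348 × 0.3776) / 1.038 = 0.2345 / 1.038 = 0.2259 d.
L(t_c) = L₀ e^(−k_1 t_c) = 8.64 × 0.9050 = 7.819 mg/L, and at the critical point k_a D_c = k_1 L, so D_c = (0.442/1.48) × 7.819 = 2.335 mg/L.
Minimum DO = C_s − D_c = 7.73 − 2.335 = 5.395 mg/L.
x_c = v t_c = 0.152 m/s × 0.2259 d × 86400 s/d = 2966 m ≈ 2.97 km.

t_c ≈ 0.226 d; D_c ≈ 2.34 mg/L; min DO ≈ 5.39 mg/L; x_c ≈ 2.97 km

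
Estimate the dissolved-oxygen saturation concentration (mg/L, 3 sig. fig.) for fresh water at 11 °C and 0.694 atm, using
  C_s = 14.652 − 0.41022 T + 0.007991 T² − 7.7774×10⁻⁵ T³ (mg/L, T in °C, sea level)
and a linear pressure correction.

C_s ≈ 7.64 mg/L

At sea level: C_s = 14.652 − 0.41022×11 + 0.007991×11² − 7.7774×10⁻⁵×11³ = 11.00 mg/L.
Pressure correction: C_s' = 11.00 × 0.694 = 7.636 mg/L.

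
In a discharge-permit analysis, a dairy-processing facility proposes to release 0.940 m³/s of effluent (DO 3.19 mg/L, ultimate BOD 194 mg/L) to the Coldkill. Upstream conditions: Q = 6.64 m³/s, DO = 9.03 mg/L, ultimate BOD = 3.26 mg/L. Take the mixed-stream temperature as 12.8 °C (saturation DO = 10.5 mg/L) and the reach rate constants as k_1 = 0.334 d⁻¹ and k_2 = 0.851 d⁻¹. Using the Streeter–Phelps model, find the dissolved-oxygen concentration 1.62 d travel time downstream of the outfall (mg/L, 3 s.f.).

DO ≈ 4.21 mg/L

Mixed DO = (6.64×9.03 + 0.940×3.19)/(6.64+0.940) = 62.96/7.580 = 8.306 mg/L.
Mixed L₀ = (6.64×3.26 + 0.940×194)/(7.580) = 204.0/7.580 = 26.91 mg/L.
Initial deficit D₀ = C_s − DO₀ = 10.5 − 8.306 = 2.194 mg/L.
D(1.62) = [0.334×26.91/(0.851−0.334)](e^(−0.334×1.62) − e^(−0.851×1.62)) + 2.194 e^(−0.851×1.62)
= 17.39 × (0.5821 − 0.2519) + 2.194 × 0.2519 = 6.294 mg/L.
DO = 10.5 − 6.294 = 4.206 mg/L.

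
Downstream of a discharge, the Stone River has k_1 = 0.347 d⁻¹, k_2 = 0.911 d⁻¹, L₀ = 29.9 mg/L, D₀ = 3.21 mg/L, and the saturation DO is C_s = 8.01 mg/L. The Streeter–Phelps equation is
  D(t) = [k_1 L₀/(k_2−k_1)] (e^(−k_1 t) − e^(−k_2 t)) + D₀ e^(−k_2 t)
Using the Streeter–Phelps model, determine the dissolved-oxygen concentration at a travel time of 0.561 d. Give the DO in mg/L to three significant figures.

DO ≈ 1.98 mg/L

k_1 L₀/(k_2−k_1) = 0.347×29.9/(0.911−0.347) = 10.38/0.5640 = 18.40 mg/L.
e^(−k_1 t) = e^(−0.347×0.5610) = 0.8231; e^(−k_2 t) = e^(−0.911×0.5610) = 0.5999.
D = 18.40 × (0.8231 − 0.5999) + 3.21 × 0.5999 = 4.107 + 1.926 = 6.033 mg/L.
DO = C_s − D = 8.01 − 6.033 = 1.977 mg/L.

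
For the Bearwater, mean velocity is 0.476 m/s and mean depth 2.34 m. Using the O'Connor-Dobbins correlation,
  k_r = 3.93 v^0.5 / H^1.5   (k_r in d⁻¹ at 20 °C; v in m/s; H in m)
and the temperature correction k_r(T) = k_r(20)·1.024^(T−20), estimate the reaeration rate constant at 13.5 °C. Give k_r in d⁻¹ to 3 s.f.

k_r ≈ 0.649 d⁻¹

k_r(20) = 3.93 × 0.476^0.5 / 2.34^1.5 = 3.93 × 0.6899 / 3.580 = 0.7575 d⁻¹.
k_r(13.5) = 0.7575 × 1.024^(13.5−20) = 0.7575 × 0.8571 = 0.6493 d⁻¹.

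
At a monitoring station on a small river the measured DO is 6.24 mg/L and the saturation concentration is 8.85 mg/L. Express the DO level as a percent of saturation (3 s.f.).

% saturation = C/C_s × 100 = 6.24/8.85 × 100 = 70.5 %.

70.5 % saturation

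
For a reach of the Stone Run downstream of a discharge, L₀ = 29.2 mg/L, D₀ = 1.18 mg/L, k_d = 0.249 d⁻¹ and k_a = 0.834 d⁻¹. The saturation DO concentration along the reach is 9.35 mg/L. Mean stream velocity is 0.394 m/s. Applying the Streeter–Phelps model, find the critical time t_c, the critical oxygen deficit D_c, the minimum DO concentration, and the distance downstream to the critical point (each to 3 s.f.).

t_c ≈ 1.90 d; D_c ≈ 5.44 mg/L; min DO ≈ 3.91 mg/L; x_c ≈ 64.5 km

t_c = [1/(k_a−k_d)] ln[(k_a/k_d)(1 − D₀(k_a−k_d)/(k_d L₀))]
= [1/(0.834−0.249)] ln[(0.834/0.249)(1 − 1.18×0.5850/(0.249×29.2))]
= (1/0.5850) ln[3.349 × 0.9051] = 1.709 × ln(3.031) = 1.709 × 1.109 = 1.896 d.
L(t_c) = L₀ e^(−k_d t_c) = 29.2 × 0.6237 = 18.21 mg/L, and at the critical point k_a D_c = k_d L, so D_c = (0.249/0.834) × 18.21 = 5.438 mg/L.
Minimum DO = C_s − D_c = 9.35 − 5.438 = 3.912 mg/L.
x_c = v t_c = 0.394 m/s × 1.896 d × 86400 s/d = 64540 m ≈ 64.5 km.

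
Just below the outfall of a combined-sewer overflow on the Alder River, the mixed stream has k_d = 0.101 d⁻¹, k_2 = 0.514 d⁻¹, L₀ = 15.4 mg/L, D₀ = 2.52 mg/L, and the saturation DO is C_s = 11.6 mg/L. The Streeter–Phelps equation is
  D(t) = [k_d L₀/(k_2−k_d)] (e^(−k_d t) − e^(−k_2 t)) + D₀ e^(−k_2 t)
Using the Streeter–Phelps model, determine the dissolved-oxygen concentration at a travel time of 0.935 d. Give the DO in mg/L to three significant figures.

k_d L₀/(k_2−k_d) = 0.101×15.4/(0.514−0.101) = 1.555/0.4130 = 3.766 mg/L.
e^(−k_d t) = e^(−0.101×0.9350) = 0.9099; e^(−k_2 t) = e^(−0.514×0.9350) = 0.6184.
D = 3.766 × (0.9099 − 0.6184) + 2.52 × 0.6184 = 1.098 + 1.558 = 2.656 mg/L.
DO = C_s − D = 11.6 − 2.656 = 8.944 mg/L.

DO ≈ 8.94 mg/L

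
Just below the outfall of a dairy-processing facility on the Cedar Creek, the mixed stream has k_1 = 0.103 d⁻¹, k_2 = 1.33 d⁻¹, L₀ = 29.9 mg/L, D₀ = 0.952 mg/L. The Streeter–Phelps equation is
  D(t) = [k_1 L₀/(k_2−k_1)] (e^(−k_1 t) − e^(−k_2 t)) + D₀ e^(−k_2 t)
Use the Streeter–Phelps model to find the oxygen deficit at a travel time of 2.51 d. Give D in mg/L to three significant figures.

k_1 L₀/(k_2−k_1) = 0.103×29.9/(1.33−0.103) = 3.080/1.227 = 2.510 mg/L.
e^(−k_1 t) = e^(−0.103×2.510) = 0.7722; e^(−k_2 t) = e^(−1.33×2.510) = 0.03550.
D = 2.510 × (0.7722 − 0.03550) + 0.952 × 0.03550 = 1.849 + 0.03379 = 1.883 mg/L.

D ≈ 1.88 mg/L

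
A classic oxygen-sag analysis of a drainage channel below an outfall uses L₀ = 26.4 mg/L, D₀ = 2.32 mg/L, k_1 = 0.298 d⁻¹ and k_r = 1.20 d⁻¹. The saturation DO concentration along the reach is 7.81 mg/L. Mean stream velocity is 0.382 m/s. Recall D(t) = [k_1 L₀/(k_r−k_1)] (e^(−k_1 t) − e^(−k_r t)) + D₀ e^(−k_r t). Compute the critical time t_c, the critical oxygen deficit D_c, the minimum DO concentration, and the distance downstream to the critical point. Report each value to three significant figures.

t_c ≈ 1.20 d; D_c ≈ 4.58 mg/L; min DO ≈ 3.23 mg/L; x_c ≈ 39.7 km

At the critical point dD/dt = 0, so k_1 L₀ e^(−k_1 t) = k_r D. Substituting D(t) from the Streeter–Phelps equation and solving for t gives
t_c = ln[(k_r/k_1)(1 − D₀(k_r−k_1)/(k_1 L₀))] / (k_r−k_1).
Here k_r−k_1 = 0.9020 d⁻¹ and 1 − D₀(k_r−k_1)/(k_1 L₀) = 1 − 2.32×0.9020/(0.298×26.4) = 0.7340, so
t_c = ln(4.027 × 0.7340) / 0.9020 = 1.084 / 0.9020 = 1.201 d.
L(t_c) = L₀ e^(−k_1 t_c) = 26.4 × 0.6990 = 18.45 mg/L, and at the critical point k_r D_c = k_1 L, so D_c = (0.298/1.20) × 18.45 = 4.583 mg/L.
Minimum DO = C_s − D_c = 7.81 − 4.583 = 3.227 mg/L.
x_c = v t_c = 0.382 m/s × 1.201 d × 86400 s/d = 39650 m ≈ 39.7 km.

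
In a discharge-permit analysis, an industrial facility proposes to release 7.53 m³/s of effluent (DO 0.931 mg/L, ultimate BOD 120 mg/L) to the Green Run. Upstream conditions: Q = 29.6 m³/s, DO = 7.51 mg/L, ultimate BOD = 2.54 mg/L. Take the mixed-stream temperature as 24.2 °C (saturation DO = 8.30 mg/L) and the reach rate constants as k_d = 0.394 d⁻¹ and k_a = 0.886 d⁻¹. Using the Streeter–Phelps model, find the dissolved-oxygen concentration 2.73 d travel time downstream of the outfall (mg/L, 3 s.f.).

DO ≈ 2.79 mg/L

Mixed DO = (29.6×7.51 + 7.53×0.931)/(29.6+7.53) = 229.3/37.13 = 6.176 mg/L.
Mixed L₀ = (29.6×2.54 + 7.53×120)/(37.13) = 978.8/37.13 = 26.36 mg/L.
Initial deficit D₀ = C_s − DO₀ = 8.30 − 6.176 = 2.124 mg/L.
D(2.73) = [0.394×26.36/(0.886−0.394)](e^(−0.394×2.73) − e^(−0.886×2.73)) + 2.124 e^(−0.886×2.73)
= 21.11 × (0.3411 − 0.08903) + 2.124 × 0.08903 = 5.510 mg/L.
DO = 8.30 − 5.510 = 2.790 mg/L.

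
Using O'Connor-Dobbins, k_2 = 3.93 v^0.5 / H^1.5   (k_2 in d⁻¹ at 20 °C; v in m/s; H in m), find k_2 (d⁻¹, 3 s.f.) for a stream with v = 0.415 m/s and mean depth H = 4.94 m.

k_2 ≈ 0.231 d⁻¹

k_2 = 3.93 × 0.415^0.5 / 4.94^1.5 = 3.93 × 0.6442 / 10.98 = 0.2306 d⁻¹.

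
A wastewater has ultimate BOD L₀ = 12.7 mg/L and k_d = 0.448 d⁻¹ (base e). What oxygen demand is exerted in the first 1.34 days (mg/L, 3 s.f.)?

y ≈ 5.73 mg/L

y_t = L₀(1 − e^(−k_d t)) = 12.7 × (1 − e^(−0.448×1.34))
= 12.7 × (1 − 0.5486) = 12.7 × 0.4514 = 5.732 mg/L.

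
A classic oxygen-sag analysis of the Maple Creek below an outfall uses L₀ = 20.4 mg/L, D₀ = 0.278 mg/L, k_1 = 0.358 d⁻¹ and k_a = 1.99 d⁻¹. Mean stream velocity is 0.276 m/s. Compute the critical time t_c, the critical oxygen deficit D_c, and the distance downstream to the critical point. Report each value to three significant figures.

With k_a/k_1 = 5.559 and 1 − D₀(k_a−k_1)/(k_1 L₀) = 0.9379,
t_c = ln(5.559 × 0.9379) / (1.99 − 0.358) = ln(5.213) / 1.632 = 1.651/1.632 = 1.012 d.
D_c = (k_1/k_a) L₀ e^(−k_1 t_c) = (0.358/1.99) × 20.4 × e^(−0.358×1.012) = 0.1799 × 20.4 × 0.6961 = 2.555 mg/L.
x_c = v t_c = 0.276 m/s × 1.012 d × 86400 s/d = 24130 m ≈ 24.1 km.

t_c ≈ 1.01 d; D_c ≈ 2.55 mg/L; x_c ≈ 24.1 km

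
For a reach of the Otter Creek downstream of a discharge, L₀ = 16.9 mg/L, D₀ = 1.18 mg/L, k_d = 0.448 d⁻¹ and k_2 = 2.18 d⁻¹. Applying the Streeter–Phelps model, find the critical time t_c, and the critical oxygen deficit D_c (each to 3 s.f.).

t_c ≈ 0.732 d; D_c ≈ 2.50 mg/L

At the critical point dD/dt = 0, so k_d L₀ e^(−k_d t) = k_2 D. Substituting D(t) from the Streeter–Phelps equation and solving for t gives
t_c = ln[(k_2/k_d)(1 − D₀(k_2−k_d)/(k_d L₀))] / (k_2−k_d).
Here k_2−k_d = 1.732 d⁻¹ and 1 − D₀(k_2−k_d)/(k_d L₀) = 1 − 1.18×1.732/(0.448×16.9) = 0.7301, so
t_c = ln(4.866 × 0.7301) / 1.732 = 1.268 / 1.732 = 0.7319 d.
D_c = (k_d/k_2) L₀ e^(−k_d t_c) = (0.448/2.18) × 16.9 × e^(−0.448×0.7319) = 0.2055 × 16.9 × 0.7204 = 2.502 mg/L.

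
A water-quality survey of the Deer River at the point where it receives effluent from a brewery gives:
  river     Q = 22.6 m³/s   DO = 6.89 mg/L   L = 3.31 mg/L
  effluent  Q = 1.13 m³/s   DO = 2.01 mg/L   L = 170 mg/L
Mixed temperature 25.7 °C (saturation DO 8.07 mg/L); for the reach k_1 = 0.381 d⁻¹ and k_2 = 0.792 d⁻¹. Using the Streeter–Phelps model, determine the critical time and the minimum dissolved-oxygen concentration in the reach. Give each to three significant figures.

t_c ≈ 1.43 d; minimum DO ≈ 4.93 mg/L

Mixed DO = (22.6×6.89 + 1.13×2.01)/(22.6+1.13) = 158.0/23.73 = 6.658 mg/L.
Mixed L₀ = (22.6×3.31 + 1.13×170)/(23.73) = 266.9/23.73 = 11.25 mg/L.
Initial deficit D₀ = C_s − DO₀ = 8.07 − 6.658 = 1.412 mg/L.
t_c = (1/0.4110) ln[(0.792/0.381)(1 − 1.412×0.4110/(0.381×11.25))] = 2.433 × ln(1.797) = 1.426 d.
D_c = (0.381/0.792) × 11.25 × e^(−0.381×1.426) = 0.4811 × 11.25 × 0.5808 = 3.142 mg/L.
Minimum DO = 8.07 − 3.142 = 4.928 mg/L.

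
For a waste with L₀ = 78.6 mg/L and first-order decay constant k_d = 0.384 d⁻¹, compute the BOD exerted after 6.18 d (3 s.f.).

y ≈ 71.3 mg/L

y_t = L₀(1 − e^(−k_d t)) = 78.6 × (1 − e^(−0.384×6.18))
= 78.6 × (1 − 0.09319) = 78.6 × 0.9068 = 71.28 mg/L.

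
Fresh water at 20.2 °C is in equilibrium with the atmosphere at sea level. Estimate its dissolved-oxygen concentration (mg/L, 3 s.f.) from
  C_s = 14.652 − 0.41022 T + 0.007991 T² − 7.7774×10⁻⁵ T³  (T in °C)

C_s = 14.652 − 0.41022×20.2 + 0.007991×20.2² − 7.7774×10⁻⁵×20.2³ = 8.985 mg/L.

C_s ≈ 8.99 mg/L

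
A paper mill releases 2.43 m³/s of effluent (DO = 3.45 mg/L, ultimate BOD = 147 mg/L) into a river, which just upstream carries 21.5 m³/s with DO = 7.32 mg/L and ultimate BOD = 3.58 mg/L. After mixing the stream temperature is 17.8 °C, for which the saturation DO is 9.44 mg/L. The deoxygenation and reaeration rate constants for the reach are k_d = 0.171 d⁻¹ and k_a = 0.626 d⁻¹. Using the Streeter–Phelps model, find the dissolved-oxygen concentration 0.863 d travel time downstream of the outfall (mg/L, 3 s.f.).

Mixed DO = (21.5×7.32 + 2.43×3.45)/(21.5+2.43) = 165.8/23.93 = 6.927 mg/L.
Mixed L₀ = (21.5×3.58 + 2.43×147)/(23.93) = 434.2/23.93 = 18.14 mg/L.
Initial deficit D₀ = C_s − DO₀ = 9.44 − 6.927 = 2.513 mg/L.
D(0.863) = [0.171×18.14/(0.626−0.171)](e^(−0.171×0.863) − e^(−0.626×0.863)) + 2.513 e^(−0.626×0.863)
= 6.819 × (0.8628 − 0.5826) + 2.513 × 0.5826 = 3.375 mg/L.
DO = 9.44 − 3.375 = 6.065 mg/L.

DO ≈ 6.07 mg/L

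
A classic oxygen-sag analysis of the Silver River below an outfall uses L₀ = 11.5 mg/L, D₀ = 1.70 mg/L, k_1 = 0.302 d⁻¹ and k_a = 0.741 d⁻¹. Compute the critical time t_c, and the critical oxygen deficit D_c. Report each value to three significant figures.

t_c ≈ 1.49 d; D_c ≈ 2.99 mg/L

At the critical point dD/dt = 0, so k_1 L₀ e^(−k_1 t) = k_a D. Substituting D(t) from the Streeter–Phelps equation and solving for t gives
t_c = ln[(k_a/k_1)(1 − D₀(k_a−k_1)/(k_1 L₀))] / (k_a−k_1).
Here k_a−k_1 = 0.4390 d⁻¹ and 1 − D₀(k_a−k_1)/(k_1 L₀) = 1 − 1.70×0.4390/(0.302×11.5) = 0.7851, so
t_c = ln(2.454 × 0.7851) / 0.4390 = 0.6556 / 0.4390 = 1.494 d.
D_c = (k_1/k_a) L₀ e^(−k_1 t_c) = (0.302/0.741) × 11.5 × e^(−0.302×1.494) = 0.4076 × 11.5 × 0.6370 = 2.985 mg/L.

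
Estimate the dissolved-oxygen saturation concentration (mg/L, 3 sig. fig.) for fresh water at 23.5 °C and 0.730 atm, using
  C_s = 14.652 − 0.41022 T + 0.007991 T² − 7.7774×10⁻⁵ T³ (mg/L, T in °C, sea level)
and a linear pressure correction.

At sea level: C_s = 14.652 − 0.41022×23.5 + 0.007991×23.5² − 7.7774×10⁻⁵×23.5³ = 8.416 mg/L.
Pressure correction: C_s' = 8.416 × 0.730 = 6.143 mg/L.

C_s ≈ 6.14 mg/L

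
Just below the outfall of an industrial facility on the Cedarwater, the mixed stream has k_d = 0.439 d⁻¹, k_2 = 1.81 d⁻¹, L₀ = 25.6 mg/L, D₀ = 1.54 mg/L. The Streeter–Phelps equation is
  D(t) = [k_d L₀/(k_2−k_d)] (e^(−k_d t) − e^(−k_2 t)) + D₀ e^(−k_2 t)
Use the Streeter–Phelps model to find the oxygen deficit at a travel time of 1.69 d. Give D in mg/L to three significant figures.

k_d L₀/(k_2−k_d) = 0.439×25.6/(1.81−0.439) = 11.24/1.371 = 8.197 mg/L.
e^(−k_d t) = e^(−0.439×1.690) = 0.4762; e^(−k_2 t) = e^(−1.81×1.690) = 0.04694.
D = 8.197 × (0.4762 − 0.04694) + 1.54 × 0.04694 = 3.519 + 0.07229 = 3.591 mg/L.

D ≈ 3.59 mg/L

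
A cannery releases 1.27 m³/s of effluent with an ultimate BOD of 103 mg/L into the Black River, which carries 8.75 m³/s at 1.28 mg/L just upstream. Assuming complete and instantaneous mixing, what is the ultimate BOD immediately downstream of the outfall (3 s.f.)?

Flow-weighted mixing: C = (Q_r C_r + Q_w C_w)/(Q_r + Q_w)
= (8.75×1.28 + 1.27×103)/(8.75 + 1.27) = 142.0/10.02 = 14.17 mg/L.

14.2 mg/L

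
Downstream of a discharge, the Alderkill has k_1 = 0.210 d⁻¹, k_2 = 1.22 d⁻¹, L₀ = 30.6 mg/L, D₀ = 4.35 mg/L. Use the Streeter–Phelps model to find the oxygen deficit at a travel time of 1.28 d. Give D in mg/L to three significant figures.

k_1 L₀/(k_2−k_1) = 0.210×30.6/(1.22−0.210) = 6.426/1.010 = 6.362 mg/L.
e^(−k_1 t) = e^(−0.210×1.280) = 0.7643; e^(−k_2 t) = e^(−1.22×1.280) = 0.2098.
D = 6.362 × (0.7643 − 0.2098) + 4.35 × 0.2098 = 3.528 + 0.9126 = 4.441 mg/L.

D ≈ 4.44 mg/L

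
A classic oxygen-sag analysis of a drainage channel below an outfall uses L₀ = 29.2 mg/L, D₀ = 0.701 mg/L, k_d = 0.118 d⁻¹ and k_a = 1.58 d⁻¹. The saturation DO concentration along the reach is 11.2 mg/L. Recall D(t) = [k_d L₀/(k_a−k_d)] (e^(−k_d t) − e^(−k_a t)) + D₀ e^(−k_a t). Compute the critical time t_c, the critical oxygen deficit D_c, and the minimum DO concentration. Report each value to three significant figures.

t_c ≈ 1.53 d; D_c ≈ 1.82 mg/L; min DO ≈ 9.38 mg/L

t_c = [1/(k_a−k_d)] ln[(k_a/k_d)(1 − D₀(k_a−k_d)/(k_d L₀))]
= [1/(1.58−0.118)] ln[(1.58/0.118)(1 − 0.701×1.462/(0.118×29.2))]
= (1/1.462) ln[13.39 × 0.7026] = 0.6840 × ln(9.407) = 0.6840 × 2.241 = 1.533 d.
D_c = (k_d/k_a) L₀ e^(−k_d t_c) = (0.118/1.58) × 29.2 × e^(−0.118×1.533) = 0.07468 × 29.2 × 0.8345 = 1.820 mg/L.
Minimum DO = C_s − D_c = 11.2 − 1.820 = 9.380 mg/L.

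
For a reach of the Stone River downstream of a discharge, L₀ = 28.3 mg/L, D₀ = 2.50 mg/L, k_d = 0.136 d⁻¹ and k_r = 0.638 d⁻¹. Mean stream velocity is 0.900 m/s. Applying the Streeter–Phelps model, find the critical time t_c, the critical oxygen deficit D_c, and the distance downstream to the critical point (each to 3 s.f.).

t_c = [1/(k_r−k_d)] ln[(k_r/k_d)(1 − D₀(k_r−k_d)/(k_d L₀))]
= [1/(0.638−0.136)] ln[(0.638/0.136)(1 − 2.50×0.5020/(0.136×28.3))]
= (1/0.5020) ln[4.691 × 0.6739] = 1.992 × ln(3.161) = 1.992 × 1.151 = 2.293 d.
L(t_c) = L₀ e^(−k_d t_c) = 28.3 × 0.7321 = 20.72 mg/L, and at the critical point k_r D_c = k_d L, so D_c = (0.136/0.638) × 20.72 = 4.416 mg/L.
x_c = v t_c = 0.900 m/s × 2.293 d × 86400 s/d = 178300 m ≈ 178 km.

t_c ≈ 2.29 d; D_c ≈ 4.42 mg/L; x_c ≈ 178 km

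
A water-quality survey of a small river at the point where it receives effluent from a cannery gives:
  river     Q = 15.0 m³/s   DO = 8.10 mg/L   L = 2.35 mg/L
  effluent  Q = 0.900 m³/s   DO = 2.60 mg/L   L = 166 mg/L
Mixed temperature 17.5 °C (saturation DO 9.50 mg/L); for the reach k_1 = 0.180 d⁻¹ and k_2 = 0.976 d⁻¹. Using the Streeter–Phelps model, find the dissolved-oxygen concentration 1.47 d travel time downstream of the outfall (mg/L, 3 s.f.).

Mixed DO = (15.0×8.10 + 0.900×2.60)/(15.0+0.900) = 123.8/15.90 = 7.789 mg/L.
Mixed L₀ = (15.0×2.35 + 0.900×166)/(15.90) = 184.7/15.90 = 11.61 mg/L.
Initial deficit D₀ = C_s − DO₀ = 9.50 − 7.789 = 1.711 mg/L.
D(1.47) = [0.180×11.61/(0.976−0.180)](e^(−0.180×1.47) − e^(−0.976×1.47)) + 1.711 e^(−0.976×1.47)
= 2.626 × (0.7675 − 0.2382) + 1.711 × 0.2382 = 1.798 mg/L.
DO = 9.50 − 1.798 = 7.702 mg/L.

DO ≈ 7.70 mg/L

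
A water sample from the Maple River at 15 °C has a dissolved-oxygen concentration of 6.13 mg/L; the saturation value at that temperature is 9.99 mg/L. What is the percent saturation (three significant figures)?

% saturation = C/C_s × 100 = 6.13/9.99 × 100 = 61.4 %.

61.4 % saturation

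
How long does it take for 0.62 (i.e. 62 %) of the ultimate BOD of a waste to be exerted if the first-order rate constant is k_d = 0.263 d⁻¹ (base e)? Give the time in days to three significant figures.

t ≈ 3.68 d

y/L₀ = 1 − e^(−k_d t) = 0.62 ⇒ e^(−k_d t) = 0.380
t = −ln(0.380) / 0.263 = 0.9676 / 0.263 = 3.679 d.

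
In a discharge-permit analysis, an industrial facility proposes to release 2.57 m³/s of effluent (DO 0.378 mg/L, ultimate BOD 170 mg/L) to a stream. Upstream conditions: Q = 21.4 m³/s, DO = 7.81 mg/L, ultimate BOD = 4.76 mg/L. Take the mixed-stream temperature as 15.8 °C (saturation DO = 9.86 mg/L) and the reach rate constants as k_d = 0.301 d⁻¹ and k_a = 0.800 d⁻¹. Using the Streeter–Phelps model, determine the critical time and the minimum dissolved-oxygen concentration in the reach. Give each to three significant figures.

t_c ≈ 1.49 d; minimum DO ≈ 4.45 mg/L

Mixed DO = (21.4×7.81 + 2.57×0.378)/(21.4+2.57) = 168.1/23.97 = 7.013 mg/L.
Mixed L₀ = (21.4×4.76 + 2.57×170)/(23.97) = 538.8/23.97 = 22.48 mg/L.
Initial deficit D₀ = C_s − DO₀ = 9.86 − 7.013 = 2.847 mg/L.
t_c = (1/0.4990) ln[(0.800/0.301)(1 − 2.847×0.4990/(0.301×22.48))] = 2.004 × ln(2.100) = 1.487 d.
D_c = (0.301/0.800) × 22.48 × e^(−0.301×1.487) = 0.3762 × 22.48 × 0.6392 = 5.406 mg/L.
Minimum DO = 9.86 − 5.406 = 4.454 mg/L.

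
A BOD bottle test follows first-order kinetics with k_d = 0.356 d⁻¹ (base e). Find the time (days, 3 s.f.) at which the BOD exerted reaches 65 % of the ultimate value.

y/L₀ = 1 − e^(−k_d t) = 0.65 ⇒ e^(−k_d t) = 0.350
t = −ln(0.350) / 0.356 = 1.050 / 0.356 = 2.949 d.

t ≈ 2.95 d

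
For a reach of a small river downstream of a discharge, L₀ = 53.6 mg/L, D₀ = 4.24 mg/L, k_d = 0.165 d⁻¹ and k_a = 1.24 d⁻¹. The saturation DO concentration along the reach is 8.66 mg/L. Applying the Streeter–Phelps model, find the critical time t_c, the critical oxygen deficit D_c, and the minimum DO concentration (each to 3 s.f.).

t_c ≈ 1.20 d; D_c ≈ 5.85 mg/L; min DO ≈ 2.81 mg/L

At the critical point dD/dt = 0, so k_d L₀ e^(−k_d t) = k_a D. Substituting D(t) from the Streeter–Phelps equation and solving for t gives
t_c = ln[(k_a/k_d)(1 − D₀(k_a−k_d)/(k_d L₀))] / (k_a−k_d).
Here k_a−k_d = 1.075 d⁻¹ and 1 − D₀(k_a−k_d)/(k_d L₀) = 1 − 4.24×1.075/(0.165×53.6) = 0.4846, so
t_c = ln(7.515 × 0.4846) / 1.075 = 1.293 / 1.075 = 1.202 d.
L(t_c) = L₀ e^(−k_d t_c) = 53.6 × 0.8201 = 43.95 mg/L, and at the critical point k_a D_c = k_d L, so D_c = (0.165/1.24) × 43.95 = 5.849 mg/L.
Minimum DO = C_s − D_c = 8.66 − 5.849 = 2.811 mg/L.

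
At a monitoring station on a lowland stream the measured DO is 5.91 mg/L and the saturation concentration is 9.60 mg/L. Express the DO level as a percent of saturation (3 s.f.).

61.6 % saturation

% saturation = C/C_s × 100 = 5.91/9.60 × 100 = 61.6 %.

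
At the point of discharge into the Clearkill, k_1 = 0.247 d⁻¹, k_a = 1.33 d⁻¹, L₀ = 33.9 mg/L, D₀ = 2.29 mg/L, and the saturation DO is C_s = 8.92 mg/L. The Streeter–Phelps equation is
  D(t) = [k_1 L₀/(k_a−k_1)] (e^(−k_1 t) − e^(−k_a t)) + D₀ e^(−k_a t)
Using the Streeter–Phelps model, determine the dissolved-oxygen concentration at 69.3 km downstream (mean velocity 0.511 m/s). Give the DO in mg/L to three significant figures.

Travel time t = x/v = 69.3 km / (0.511 m/s) = 69300 m / 0.511 m/s = 135600 s = 1.570 d.
k_1 L₀/(k_a−k_1) = 0.247×33.9/(1.33−0.247) = 8.373/1.083 = 7.732 mg/L.
e^(−k_1 t) = e^(−0.247×1.570) = 0.6786; e^(−k_a t) = e^(−1.33×1.570) = 0.1240.
D = 7.732 × (0.6786 − 0.1240) + 2.29 × 0.1240 = 4.288 + 0.2839 = 4.572 mg/L.
DO = C_s − D = 8.92 − 4.572 = 4.348 mg/L.

DO ≈ 4.35 mg/L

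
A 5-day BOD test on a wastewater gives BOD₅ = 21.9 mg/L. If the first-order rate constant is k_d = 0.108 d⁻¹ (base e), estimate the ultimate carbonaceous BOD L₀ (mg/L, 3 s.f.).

L₀ ≈ 52.5 mg/L

BOD₅ = L₀(1 − e^(−5k_d)) ⇒ L₀ = BOD₅ / (1 − e^(−5×0.108))
= 21.9 / (1 − 0.5827) = 21.9 / 0.4173 = 52.49 mg/L.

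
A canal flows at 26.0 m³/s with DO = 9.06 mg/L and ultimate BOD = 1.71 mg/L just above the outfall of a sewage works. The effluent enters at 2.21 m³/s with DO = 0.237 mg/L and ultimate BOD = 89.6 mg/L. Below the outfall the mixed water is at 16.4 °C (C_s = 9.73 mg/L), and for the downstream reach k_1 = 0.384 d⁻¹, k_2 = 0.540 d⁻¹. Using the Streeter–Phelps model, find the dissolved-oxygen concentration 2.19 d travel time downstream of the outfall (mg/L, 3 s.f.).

DO ≈ 6.67 mg/L

Mixed DO = (26.0×9.06 + 2.21×0.237)/(26.0+2.21) = 236.1/28.21 = 8.369 mg/L.
Mixed L₀ = (26.0×1.71 + 2.21×89.6)/(28.21) = 242.5/28.21 = 8.595 mg/L.
Initial deficit D₀ = C_s − DO₀ = 9.73 − 8.369 = 1.361 mg/L.
D(2.19) = [0.384×8.595/(0.540−0.384)](e^(−0.384×2.19) − e^(−0.540×2.19)) + 1.361 e^(−0.540×2.19)
= 21.16 × (0.4313 − 0.3065) + 1.361 × 0.3065 = 3.058 mg/L.
DO = 9.73 − 3.058 = 6.672 mg/L.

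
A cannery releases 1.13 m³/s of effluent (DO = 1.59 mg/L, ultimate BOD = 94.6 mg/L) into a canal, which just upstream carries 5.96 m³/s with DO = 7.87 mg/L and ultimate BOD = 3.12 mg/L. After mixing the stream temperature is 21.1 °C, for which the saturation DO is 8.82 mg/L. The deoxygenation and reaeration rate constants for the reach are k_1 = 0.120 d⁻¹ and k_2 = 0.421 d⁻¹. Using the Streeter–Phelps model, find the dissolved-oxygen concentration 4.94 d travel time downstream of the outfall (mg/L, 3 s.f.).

DO ≈ 5.56 mg/L

Mixed DO = (5.96×7.87 + 1.13×1.59)/(5.96+1.13) = 48.70/7.090 = 6.869 mg/L.
Mixed L₀ = (5.96×3.12 + 1.13×94.6)/(7.090) = 125.5/7.090 = 17.70 mg/L.
Initial deficit D₀ = C_s − DO₀ = 8.82 − 6.869 = 1.951 mg/L.
D(4.94) = [0.120×17.70/(0.421−0.120)](e^(−0.120×4.94) − e^(−0.421×4.94)) + 1.951 e^(−0.421×4.94)
= 7.056 × (0.5528 − 0.1250) + 1.951 × 0.1250 = 3.263 mg/L.
DO = 8.82 − 3.263 = 5.557 mg/L.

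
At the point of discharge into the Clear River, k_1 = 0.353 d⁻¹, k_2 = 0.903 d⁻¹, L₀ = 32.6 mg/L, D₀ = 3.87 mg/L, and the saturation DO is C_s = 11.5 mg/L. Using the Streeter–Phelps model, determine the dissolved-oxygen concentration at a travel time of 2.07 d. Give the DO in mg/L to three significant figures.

k_1 L₀/(k_2−k_1) = 0.353×32.6/(0.903−0.353) = 11.51/0.5500 = 20.92 mg/L.
e^(−k_1 t) = e^(−0.353×2.070) = 0.4816; e^(−k_2 t) = e^(−0.903×2.070) = 0.1542.
D = 20.92 × (0.4816 − 0.1542) + 3.87 × 0.1542 = 6.849 + 0.5969 = 7.446 mg/L.
DO = C_s − D = 11.5 − 7.446 = 4.054 mg/L.

DO ≈ 4.05 mg/L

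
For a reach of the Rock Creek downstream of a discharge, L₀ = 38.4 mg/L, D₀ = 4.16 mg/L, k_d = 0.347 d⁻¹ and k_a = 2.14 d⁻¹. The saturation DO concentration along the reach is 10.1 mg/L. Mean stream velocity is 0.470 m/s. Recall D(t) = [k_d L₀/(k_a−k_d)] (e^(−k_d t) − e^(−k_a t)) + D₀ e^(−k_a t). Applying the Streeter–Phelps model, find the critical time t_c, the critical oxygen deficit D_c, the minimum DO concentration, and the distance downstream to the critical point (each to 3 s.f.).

t_c ≈ 0.557 d; D_c ≈ 5.13 mg/L; min DO ≈ 4.97 mg/L; x_c ≈ 22.6 km

t_c = [1/(k_a−k_d)] ln[(k_a/k_d)(1 − D₀(k_a−k_d)/(k_d L₀))]
= [1/(2.14−0.347)] ln[(2.14/0.347)(1 − 4.16×1.793/(0.347×38.4))]
= (1/1.793) ln[6.167 × 0.4402] = 0.5577 × ln(2.715) = 0.5577 × 0.9988 = 0.5570 d.
L(t_c) = L₀ e^(−k_d t_c) = 38.4 × 0.8242 = 31.65 mg/L, and at the critical point k_a D_c = k_d L, so D_c = (0.347/2.14) × 31.65 = 5.132 mg/L.
Minimum DO = C_s − D_c = 10.1 − 5.132 = 4.968 mg/L.
x_c = v t_c = 0.470 m/s × 0.5570 d × 86400 s/d = 22620 m ≈ 22.6 km.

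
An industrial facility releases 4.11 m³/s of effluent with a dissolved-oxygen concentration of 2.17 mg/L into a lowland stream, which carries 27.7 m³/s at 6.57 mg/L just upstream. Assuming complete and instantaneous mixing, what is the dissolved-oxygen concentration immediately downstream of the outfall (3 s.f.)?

6.00 mg/L

Flow-weighted mixing: C = (Q_r C_r + Q_w C_w)/(Q_r + Q_w)
= (27.7×6.57 + 4.11×2.17)/(27.7 + 4.11) = 190.9/31.81 = 6.001 mg/L.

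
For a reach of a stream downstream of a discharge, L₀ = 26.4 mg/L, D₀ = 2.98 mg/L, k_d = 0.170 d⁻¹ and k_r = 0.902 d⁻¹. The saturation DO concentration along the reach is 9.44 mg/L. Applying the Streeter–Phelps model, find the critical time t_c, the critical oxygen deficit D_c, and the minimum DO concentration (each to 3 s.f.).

t_c ≈ 1.37 d; D_c ≈ 3.94 mg/L; min DO ≈ 5.50 mg/L

With k_r/k_d = 5.306 and 1 − D₀(k_r−k_d)/(k_d L₀) = 0.5140,
t_c = ln(5.306 × 0.5140) / (0.902 − 0.170) = ln(2.727) / 0.7320 = 1.003/0.7320 = 1.370 d.
L(t_c) = L₀ e^(−k_d t_c) = 26.4 × 0.7922 = 20.91 mg/L, and at the critical point k_r D_c = k_d L, so D_c = (0.170/0.902) × 20.91 = 3.942 mg/L.
Minimum DO = C_s − D_c = 9.44 − 3.942 = 5.498 mg/L.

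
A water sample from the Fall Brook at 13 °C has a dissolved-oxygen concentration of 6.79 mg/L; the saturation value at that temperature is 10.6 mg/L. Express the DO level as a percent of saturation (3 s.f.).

64.1 % saturation

% saturation = C/C_s × 100 = 6.79/10.6 × 100 = 64.1 %.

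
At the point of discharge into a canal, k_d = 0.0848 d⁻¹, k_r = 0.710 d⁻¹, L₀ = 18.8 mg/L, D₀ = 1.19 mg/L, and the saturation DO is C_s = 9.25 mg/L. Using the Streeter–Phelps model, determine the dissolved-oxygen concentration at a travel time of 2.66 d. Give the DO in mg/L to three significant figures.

k_d L₀/(k_r−k_d) = 0.0848×18.8/(0.710−0.0848) = 1.594/0.6252 = 2.550 mg/L.
e^(−k_d t) = e^(−0.0848×2.660) = 0.7981; e^(−k_r t) = e^(−0.710×2.660) = 0.1513.
D = 2.550 × (0.7981 − 0.1513) + 1.19 × 0.1513 = 1.649 + 0.1800 = 1.829 mg/L.
DO = C_s − D = 9.25 − 1.829 = 7.421 mg/L.

DO ≈ 7.42 mg/L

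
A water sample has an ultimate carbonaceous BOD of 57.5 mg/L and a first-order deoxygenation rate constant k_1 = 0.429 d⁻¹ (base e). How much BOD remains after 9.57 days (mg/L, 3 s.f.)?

L ≈ 0.948 mg/L

L_t = L₀ e^(−k_1 t) = 57.5 × e^(−0.429×9.57) = 57.5 × 0.01648 = 0.9477 mg/L.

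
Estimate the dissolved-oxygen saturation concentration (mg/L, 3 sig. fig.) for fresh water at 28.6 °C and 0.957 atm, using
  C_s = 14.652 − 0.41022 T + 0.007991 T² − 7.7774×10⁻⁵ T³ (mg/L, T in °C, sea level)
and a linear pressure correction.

At sea level: C_s = 14.652 − 0.41022×28.6 + 0.007991×28.6² − 7.7774×10⁻⁵×28.6³ = 7.637 mg/L.
Pressure correction: C_s' = 7.637 × 0.957 = 7.308 mg/L.

C_s ≈ 7.31 mg/L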